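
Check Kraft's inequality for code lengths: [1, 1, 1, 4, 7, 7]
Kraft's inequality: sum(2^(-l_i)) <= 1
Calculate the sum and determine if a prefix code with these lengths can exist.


Sum = 2^(-1) + 2^(-1) + 2^(-1) + 2^(-4) + 2^(-7) + 2^(-7)
    = 0.5 + 0.5 + 0.5 + 0.0625 + 0.0078125 + 0.0078125
    = 202/128 = 1.578125
Since 1.578125 > 1, Kraft's inequality is NOT satisfied.
A prefix code with these lengths CANNOT exist.

Kraft sum = 1.578125. Not satisfied.


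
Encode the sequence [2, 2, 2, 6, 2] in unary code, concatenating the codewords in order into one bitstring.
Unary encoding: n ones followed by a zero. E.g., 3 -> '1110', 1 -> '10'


Encode each number as n ones followed by a terminating 0:
  2 -> 110 (3 bits)
  2 -> 110 (3 bits)
  2 -> 110 (3 bits)
  6 -> 1111110 (7 bits)
  2 -> 110 (3 bits)
Total length = 3 + 3 + 3 + 7 + 3 = 19 bits.

Unary([2, 2, 2, 6, 2]) = 1101101101111110110 (19 bits)


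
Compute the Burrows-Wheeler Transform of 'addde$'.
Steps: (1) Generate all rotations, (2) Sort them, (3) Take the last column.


Rotations (sorted):
  0: $addde -> last char: e
  1: addde$ -> last char: $
  2: ddde$a -> last char: a
  3: dde$ad -> last char: d
  4: de$add -> last char: d
  5: e$addd -> last char: d


BWT = e$addd


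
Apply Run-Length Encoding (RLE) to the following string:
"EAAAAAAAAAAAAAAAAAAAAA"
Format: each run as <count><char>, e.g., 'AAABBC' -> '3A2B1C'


Scanning runs left to right:
  i=0: run of 'E' x 1 -> '1E'
  i=1: run of 'A' x 21 -> '21A'

RLE = 1E21A


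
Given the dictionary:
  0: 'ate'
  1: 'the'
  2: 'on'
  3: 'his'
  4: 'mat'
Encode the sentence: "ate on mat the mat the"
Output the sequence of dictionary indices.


Look up each word in the dictionary:
  'ate' -> 0
  'on' -> 2
  'mat' -> 4
  'the' -> 1
  'mat' -> 4
  'the' -> 1

Encoded: [0, 2, 4, 1, 4, 1]


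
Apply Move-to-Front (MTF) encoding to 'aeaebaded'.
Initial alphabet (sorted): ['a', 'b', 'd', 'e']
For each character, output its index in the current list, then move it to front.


MTF encoding:
'a': index 0 in ['a', 'b', 'd', 'e'] -> ['a', 'b', 'd', 'e']
'e': index 3 in ['a', 'b', 'd', 'e'] -> ['e', 'a', 'b', 'd']
'a': index 1 in ['e', 'a', 'b', 'd'] -> ['a', 'e', 'b', 'd']
'e': index 1 in ['a', 'e', 'b', 'd'] -> ['e', 'a', 'b', 'd']
'b': index 2 in ['e', 'a', 'b', 'd'] -> ['b', 'e', 'a', 'd']
'a': index 2 in ['b', 'e', 'a', 'd'] -> ['a', 'b', 'e', 'd']
'd': index 3 in ['a', 'b', 'e', 'd'] -> ['d', 'a', 'b', 'e']
'e': index 3 in ['d', 'a', 'b', 'e'] -> ['e', 'd', 'a', 'b']
'd': index 1 in ['e', 'd', 'a', 'b'] -> ['d', 'e', 'a', 'b']


Output: [0, 3, 1, 1, 2, 2, 3, 3, 1]


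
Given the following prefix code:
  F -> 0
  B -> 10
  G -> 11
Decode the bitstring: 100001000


Decoding step by step:
Bits 10 -> B
Bits 0 -> F
Bits 0 -> F
Bits 0 -> F
Bits 10 -> B
Bits 0 -> F
Bits 0 -> F


Decoded message: BFFFBFF


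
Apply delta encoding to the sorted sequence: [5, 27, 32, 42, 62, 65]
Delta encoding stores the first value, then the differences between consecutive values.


First value: 5
Deltas:
  27 - 5 = 22
  32 - 27 = 5
  42 - 32 = 10
  62 - 42 = 20
  65 - 62 = 3


Delta encoded: [5, 22, 5, 10, 20, 3]


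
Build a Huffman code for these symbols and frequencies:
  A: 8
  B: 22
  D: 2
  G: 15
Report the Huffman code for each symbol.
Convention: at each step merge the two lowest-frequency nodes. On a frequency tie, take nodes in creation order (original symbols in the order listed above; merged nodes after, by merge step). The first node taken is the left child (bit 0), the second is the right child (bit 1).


Huffman tree construction:
Step 1: Merge D(2) + A(8) = 10
Step 2: Merge (D+A)(10) + G(15) = 25
Step 3: Merge B(22) + ((D+A)+G)(25) = 47
Read each symbol's code off the tree from the root (left child = 0, right child = 1).

Codes:
  A: 101 (length 3)
  B: 0 (length 1)
  D: 100 (length 3)
  G: 11 (length 2)
Average code length: 82/47 = 1.7447 bits/symbol


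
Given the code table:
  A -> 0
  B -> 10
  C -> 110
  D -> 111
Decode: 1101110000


Decoding:
110 -> C
111 -> D
0 -> A
0 -> A
0 -> A
0 -> A


Result: CDAAAA


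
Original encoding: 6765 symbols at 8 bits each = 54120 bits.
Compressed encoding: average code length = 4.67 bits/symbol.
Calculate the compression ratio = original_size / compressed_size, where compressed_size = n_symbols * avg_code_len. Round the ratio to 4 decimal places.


original_size = n_symbols * orig_bits = 6765 * 8 = 54120 bits
compressed_size = n_symbols * avg_code_len = 6765 * 4.67 = 31592.55 bits
ratio = original_size / compressed_size = 54120 / 31592.55 = 1.7131

Compression ratio = 1.7131


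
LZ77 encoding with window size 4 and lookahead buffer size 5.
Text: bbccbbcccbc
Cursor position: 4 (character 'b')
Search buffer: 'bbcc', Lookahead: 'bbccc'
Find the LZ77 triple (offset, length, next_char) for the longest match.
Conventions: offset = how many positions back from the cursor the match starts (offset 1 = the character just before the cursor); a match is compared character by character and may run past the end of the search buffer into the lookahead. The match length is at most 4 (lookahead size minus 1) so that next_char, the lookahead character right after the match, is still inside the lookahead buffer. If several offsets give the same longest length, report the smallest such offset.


Try each offset into the search buffer:
  offset=1 (pos 3, char 'c'): match length 0
  offset=2 (pos 2, char 'c'): match length 0
  offset=3 (pos 1, char 'b'): match length 1
  offset=4 (pos 0, char 'b'): match length 4
Longest match has length 4 at offset 4.
next_char = character at position 4 + 4 = 8 -> 'c'

Best match: offset=4, length=4 (matching 'bbcc' starting at position 0)
LZ77 triple: (4, 4, 'c')


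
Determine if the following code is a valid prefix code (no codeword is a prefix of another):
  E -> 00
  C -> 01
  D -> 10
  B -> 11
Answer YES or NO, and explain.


Checking each pair (does one codeword prefix another?):
  E='00' vs C='01': no prefix
  E='00' vs D='10': no prefix
  E='00' vs B='11': no prefix
  C='01' vs E='00': no prefix
  C='01' vs D='10': no prefix
  C='01' vs B='11': no prefix
  D='10' vs E='00': no prefix
  D='10' vs C='01': no prefix
  D='10' vs B='11': no prefix
  B='11' vs E='00': no prefix
  B='11' vs C='01': no prefix
  B='11' vs D='10': no prefix
No violation found over all pairs.

YES -- this is a valid prefix code. No codeword is a prefix of any other codeword.


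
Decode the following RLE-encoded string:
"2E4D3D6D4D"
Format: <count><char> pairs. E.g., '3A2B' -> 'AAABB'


Expanding each <count><char> pair:
  2E -> 'EE'
  4D -> 'DDDD'
  3D -> 'DDD'
  6D -> 'DDDDDD'
  4D -> 'DDDD'

Decoded = EEDDDDDDDDDDDDDDDDD


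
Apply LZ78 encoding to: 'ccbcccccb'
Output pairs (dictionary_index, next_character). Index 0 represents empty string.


LZ78 encoding steps:
Dictionary: {0: ''}
Step 1: w='' (idx 0), next='c' -> output (0, 'c'), add 'c' as idx 1
Step 2: w='c' (idx 1), next='b' -> output (1, 'b'), add 'cb' as idx 2
Step 3: w='c' (idx 1), next='c' -> output (1, 'c'), add 'cc' as idx 3
Step 4: w='cc' (idx 3), next='c' -> output (3, 'c'), add 'ccc' as idx 4
Step 5: w='' (idx 0), next='b' -> output (0, 'b'), add 'b' as idx 5


Encoded: [(0, 'c'), (1, 'b'), (1, 'c'), (3, 'c'), (0, 'b')]


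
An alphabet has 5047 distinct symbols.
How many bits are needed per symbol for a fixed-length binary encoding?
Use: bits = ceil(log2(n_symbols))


log2(5047) = 12.3012
Bracket: 2^12 = 4096 < 5047 <= 2^13 = 8192
So ceil(log2(5047)) = 13

bits = ceil(log2(5047)) = ceil(12.3012) = 13 bits


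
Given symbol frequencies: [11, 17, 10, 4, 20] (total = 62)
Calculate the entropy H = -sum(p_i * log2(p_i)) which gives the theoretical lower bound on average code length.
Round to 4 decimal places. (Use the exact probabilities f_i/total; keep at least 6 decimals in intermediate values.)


Per-symbol terms -p_i * log2(p_i) with p_i = f_i/62:
  p = 11/62 = 0.177419: log2(p) = -2.494765, -p*log2(p) = 0.442620
  p = 17/62 = 0.274194: log2(p) = -1.866733, -p*log2(p) = 0.511846
  p = 10/62 = 0.161290: log2(p) = -2.632268, -p*log2(p) = 0.424559
  p = 4/62 = 0.064516: log2(p) = -3.954196, -p*log2(p) = 0.255109
  p = 20/62 = 0.322581: log2(p) = -1.632268, -p*log2(p) = 0.526538
H = 0.442620 + 0.511846 + 0.424559 + 0.255109 + 0.526538 = 2.160672

H = 2.1607 bits/symbol


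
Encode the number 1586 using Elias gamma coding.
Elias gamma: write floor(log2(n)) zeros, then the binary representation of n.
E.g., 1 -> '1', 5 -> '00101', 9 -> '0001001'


num_bits = floor(log2(1586)) + 1 = 11
leading_zeros = num_bits - 1 = 10
binary(1586) = 11000110010

Elias gamma(1586) = '0000000000' + '11000110010' = 000000000011000110010 (21 bits)


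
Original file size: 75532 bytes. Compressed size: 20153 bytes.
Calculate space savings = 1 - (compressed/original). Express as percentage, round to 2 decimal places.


ratio = compressed/original = 20153/75532 = 0.266814
savings = 1 - ratio = 1 - 0.266814 = 0.733186
as a percentage: 0.733186 * 100 = 73.32%

Space savings = 1 - 20153/75532 = 73.32%


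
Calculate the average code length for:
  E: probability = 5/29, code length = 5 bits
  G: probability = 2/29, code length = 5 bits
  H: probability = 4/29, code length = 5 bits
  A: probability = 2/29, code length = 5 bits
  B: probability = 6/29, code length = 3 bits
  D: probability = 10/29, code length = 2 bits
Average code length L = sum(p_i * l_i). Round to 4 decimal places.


Weighted contributions p_i * l_i:
  E: (5/29) * 5 = 25/29
  G: (2/29) * 5 = 10/29
  H: (4/29) * 5 = 20/29
  A: (2/29) * 5 = 10/29
  B: (6/29) * 3 = 18/29
  D: (10/29) * 2 = 20/29
Sum = (25 + 10 + 20 + 10 + 18 + 20)/29 = 103/29

L = 103/29 = 3.5517 bits/symbol


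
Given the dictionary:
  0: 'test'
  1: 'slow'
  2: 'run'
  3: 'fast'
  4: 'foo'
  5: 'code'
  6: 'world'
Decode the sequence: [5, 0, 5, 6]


Look up each index in the dictionary:
  5 -> 'code'
  0 -> 'test'
  5 -> 'code'
  6 -> 'world'

Decoded: "code test code world"


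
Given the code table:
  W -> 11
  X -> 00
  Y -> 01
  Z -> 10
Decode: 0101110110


Decoding:
01 -> Y
01 -> Y
11 -> W
01 -> Y
10 -> Z


Result: YYWYZ


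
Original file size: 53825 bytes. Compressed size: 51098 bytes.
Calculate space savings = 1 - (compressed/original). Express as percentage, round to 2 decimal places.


ratio = compressed/original = 51098/53825 = 0.949336
savings = 1 - ratio = 1 - 0.949336 = 0.050664
as a percentage: 0.050664 * 100 = 5.07%

Space savings = 1 - 51098/53825 = 5.07%


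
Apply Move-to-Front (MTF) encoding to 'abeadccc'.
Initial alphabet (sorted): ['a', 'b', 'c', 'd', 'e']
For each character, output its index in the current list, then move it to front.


MTF encoding:
'a': index 0 in ['a', 'b', 'c', 'd', 'e'] -> ['a', 'b', 'c', 'd', 'e']
'b': index 1 in ['a', 'b', 'c', 'd', 'e'] -> ['b', 'a', 'c', 'd', 'e']
'e': index 4 in ['b', 'a', 'c', 'd', 'e'] -> ['e', 'b', 'a', 'c', 'd']
'a': index 2 in ['e', 'b', 'a', 'c', 'd'] -> ['a', 'e', 'b', 'c', 'd']
'd': index 4 in ['a', 'e', 'b', 'c', 'd'] -> ['d', 'a', 'e', 'b', 'c']
'c': index 4 in ['d', 'a', 'e', 'b', 'c'] -> ['c', 'd', 'a', 'e', 'b']
'c': index 0 in ['c', 'd', 'a', 'e', 'b'] -> ['c', 'd', 'a', 'e', 'b']
'c': index 0 in ['c', 'd', 'a', 'e', 'b'] -> ['c', 'd', 'a', 'e', 'b']


Output: [0, 1, 4, 2, 4, 4, 0, 0]


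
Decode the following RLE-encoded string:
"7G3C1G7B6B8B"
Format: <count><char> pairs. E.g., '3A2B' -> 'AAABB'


Expanding each <count><char> pair:
  7G -> 'GGGGGGG'
  3C -> 'CCC'
  1G -> 'G'
  7B -> 'BBBBBBB'
  6B -> 'BBBBBB'
  8B -> 'BBBBBBBB'

Decoded = GGGGGGGCCCGBBBBBBBBBBBBBBBBBBBBB


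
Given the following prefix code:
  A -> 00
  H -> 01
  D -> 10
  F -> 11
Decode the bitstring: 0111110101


Decoding step by step:
Bits 01 -> H
Bits 11 -> F
Bits 11 -> F
Bits 01 -> H
Bits 01 -> H


Decoded message: HFFHH


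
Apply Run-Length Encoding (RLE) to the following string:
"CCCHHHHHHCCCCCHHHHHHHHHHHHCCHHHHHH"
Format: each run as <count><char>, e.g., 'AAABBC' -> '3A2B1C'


Scanning runs left to right:
  i=0: run of 'C' x 3 -> '3C'
  i=3: run of 'H' x 6 -> '6H'
  i=9: run of 'C' x 5 -> '5C'
  i=14: run of 'H' x 12 -> '12H'
  i=26: run of 'C' x 2 -> '2C'
  i=28: run of 'H' x 6 -> '6H'

RLE = 3C6H5C12H2C6H


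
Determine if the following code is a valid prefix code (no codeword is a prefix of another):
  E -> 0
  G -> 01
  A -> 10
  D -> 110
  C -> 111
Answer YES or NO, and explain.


Checking each pair (does one codeword prefix another?):
  E='0' vs G='01': prefix -- VIOLATION

NO -- this is NOT a valid prefix code. E (0) is a prefix of G (01).


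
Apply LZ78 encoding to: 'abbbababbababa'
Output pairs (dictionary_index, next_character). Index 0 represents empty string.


LZ78 encoding steps:
Dictionary: {0: ''}
Step 1: w='' (idx 0), next='a' -> output (0, 'a'), add 'a' as idx 1
Step 2: w='' (idx 0), next='b' -> output (0, 'b'), add 'b' as idx 2
Step 3: w='b' (idx 2), next='b' -> output (2, 'b'), add 'bb' as idx 3
Step 4: w='a' (idx 1), next='b' -> output (1, 'b'), add 'ab' as idx 4
Step 5: w='ab' (idx 4), next='b' -> output (4, 'b'), add 'abb' as idx 5
Step 6: w='ab' (idx 4), next='a' -> output (4, 'a'), add 'aba' as idx 6
Step 7: w='b' (idx 2), next='a' -> output (2, 'a'), add 'ba' as idx 7


Encoded: [(0, 'a'), (0, 'b'), (2, 'b'), (1, 'b'), (4, 'b'), (4, 'a'), (2, 'a')]


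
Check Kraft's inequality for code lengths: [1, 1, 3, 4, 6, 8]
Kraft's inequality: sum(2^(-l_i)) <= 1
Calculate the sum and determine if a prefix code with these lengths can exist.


Sum = 2^(-1) + 2^(-1) + 2^(-3) + 2^(-4) + 2^(-6) + 2^(-8)
    = 0.5 + 0.5 + 0.125 + 0.0625 + 0.015625 + 0.00390625
    = 309/256 = 1.20703125
Since 1.20703125 > 1, Kraft's inequality is NOT satisfied.
A prefix code with these lengths CANNOT exist.

Kraft sum = 1.20703125. Not satisfied.


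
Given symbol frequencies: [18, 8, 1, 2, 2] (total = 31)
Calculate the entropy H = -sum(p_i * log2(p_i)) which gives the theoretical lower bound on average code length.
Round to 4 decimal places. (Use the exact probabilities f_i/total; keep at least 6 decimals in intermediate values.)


Per-symbol terms -p_i * log2(p_i) with p_i = f_i/31:
  p = 18/31 = 0.580645: log2(p) = -0.784271, -p*log2(p) = 0.455383
  p = 8/31 = 0.258065: log2(p) = -1.954196, -p*log2(p) = 0.504309
  p = 1/31 = 0.032258: log2(p) = -4.954196, -p*log2(p) = 0.159813
  p = 2/31 = 0.064516: log2(p) = -3.954196, -p*log2(p) = 0.255109
  p = 2/31 = 0.064516: log2(p) = -3.954196, -p*log2(p) = 0.255109
H = 0.455383 + 0.504309 + 0.159813 + 0.255109 + 0.255109 = 1.629723

H = 1.6297 bits/symbol


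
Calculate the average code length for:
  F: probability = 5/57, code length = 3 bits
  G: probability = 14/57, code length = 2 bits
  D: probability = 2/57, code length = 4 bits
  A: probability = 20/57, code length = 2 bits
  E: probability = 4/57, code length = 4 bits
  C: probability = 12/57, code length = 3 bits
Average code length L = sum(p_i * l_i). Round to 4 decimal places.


Weighted contributions p_i * l_i:
  F: (5/57) * 3 = 15/57
  G: (14/57) * 2 = 28/57
  D: (2/57) * 4 = 8/57
  A: (20/57) * 2 = 40/57
  E: (4/57) * 4 = 16/57
  C: (12/57) * 3 = 36/57
Sum = (15 + 28 + 8 + 40 + 16 + 36)/57 = 143/57

L = 143/57 = 2.5088 bits/symbol


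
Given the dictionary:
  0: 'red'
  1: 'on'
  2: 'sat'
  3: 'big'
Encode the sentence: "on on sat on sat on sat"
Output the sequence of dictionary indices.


Look up each word in the dictionary:
  'on' -> 1
  'on' -> 1
  'sat' -> 2
  'on' -> 1
  'sat' -> 2
  'on' -> 1
  'sat' -> 2

Encoded: [1, 1, 2, 1, 2, 1, 2]


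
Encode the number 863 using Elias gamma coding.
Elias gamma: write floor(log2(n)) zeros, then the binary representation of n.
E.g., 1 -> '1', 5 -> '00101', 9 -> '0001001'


num_bits = floor(log2(863)) + 1 = 10
leading_zeros = num_bits - 1 = 9
binary(863) = 1101011111

Elias gamma(863) = '000000000' + '1101011111' = 0000000001101011111 (19 bits)


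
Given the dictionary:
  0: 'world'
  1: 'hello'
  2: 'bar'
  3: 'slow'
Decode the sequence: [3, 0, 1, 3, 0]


Look up each index in the dictionary:
  3 -> 'slow'
  0 -> 'world'
  1 -> 'hello'
  3 -> 'slow'
  0 -> 'world'

Decoded: "slow world hello slow world"


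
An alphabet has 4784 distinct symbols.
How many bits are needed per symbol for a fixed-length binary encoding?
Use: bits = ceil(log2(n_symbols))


log2(4784) = 12.224
Bracket: 2^12 = 4096 < 4784 <= 2^13 = 8192
So ceil(log2(4784)) = 13

bits = ceil(log2(4784)) = ceil(12.224) = 13 bits


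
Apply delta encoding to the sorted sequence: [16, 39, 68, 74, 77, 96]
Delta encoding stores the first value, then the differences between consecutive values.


First value: 16
Deltas:
  39 - 16 = 23
  68 - 39 = 29
  74 - 68 = 6
  77 - 74 = 3
  96 - 77 = 19


Delta encoded: [16, 23, 29, 6, 3, 19]


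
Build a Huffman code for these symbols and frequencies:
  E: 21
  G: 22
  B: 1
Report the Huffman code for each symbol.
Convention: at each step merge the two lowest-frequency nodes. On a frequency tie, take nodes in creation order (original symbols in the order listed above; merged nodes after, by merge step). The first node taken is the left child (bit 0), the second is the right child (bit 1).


Huffman tree construction:
Step 1: Merge B(1) + E(21) = 22
Step 2: Merge G(22) + (B+E)(22) = 44
Read each symbol's code off the tree from the root (left child = 0, right child = 1).

Codes:
  E: 11 (length 2)
  G: 0 (length 1)
  B: 10 (length 2)
Average code length: 66/44 = 1.5000 bits/symbol


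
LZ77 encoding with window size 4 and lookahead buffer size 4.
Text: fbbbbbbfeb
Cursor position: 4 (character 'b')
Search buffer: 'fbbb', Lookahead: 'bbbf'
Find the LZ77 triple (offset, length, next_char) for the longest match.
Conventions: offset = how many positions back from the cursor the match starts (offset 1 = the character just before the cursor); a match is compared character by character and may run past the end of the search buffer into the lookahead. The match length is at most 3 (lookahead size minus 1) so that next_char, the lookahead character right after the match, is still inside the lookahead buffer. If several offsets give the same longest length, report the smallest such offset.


Try each offset into the search buffer:
  offset=1 (pos 3, char 'b'): match length 3
  offset=2 (pos 2, char 'b'): match length 3
  offset=3 (pos 1, char 'b'): match length 3
  offset=4 (pos 0, char 'f'): match length 0
Longest match has length 3, found at offsets 1, 2, 3; take the smallest, offset 1.
next_char = character at position 4 + 3 = 7 -> 'f'

Best match: offset=1, length=3 (matching 'bbb' starting at position 3)
LZ77 triple: (1, 3, 'f')


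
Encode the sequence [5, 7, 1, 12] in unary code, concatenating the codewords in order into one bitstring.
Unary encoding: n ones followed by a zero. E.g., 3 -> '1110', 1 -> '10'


Encode each number as n ones followed by a terminating 0:
  5 -> 111110 (6 bits)
  7 -> 11111110 (8 bits)
  1 -> 10 (2 bits)
  12 -> 1111111111110 (13 bits)
Total length = 6 + 8 + 2 + 13 = 29 bits.

Unary([5, 7, 1, 12]) = 11111011111110101111111111110 (29 bits)


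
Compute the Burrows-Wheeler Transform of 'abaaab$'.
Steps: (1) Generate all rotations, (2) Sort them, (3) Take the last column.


Rotations (sorted):
  0: $abaaab -> last char: b
  1: aaab$ab -> last char: b
  2: aab$aba -> last char: a
  3: ab$abaa -> last char: a
  4: abaaab$ -> last char: $
  5: b$abaaa -> last char: a
  6: baaab$a -> last char: a


BWT = bbaa$aa


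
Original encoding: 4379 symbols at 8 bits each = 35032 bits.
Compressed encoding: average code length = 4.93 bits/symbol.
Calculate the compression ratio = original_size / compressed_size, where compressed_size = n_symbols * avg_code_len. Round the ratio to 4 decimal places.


original_size = n_symbols * orig_bits = 4379 * 8 = 35032 bits
compressed_size = n_symbols * avg_code_len = 4379 * 4.93 = 21588.47 bits
ratio = original_size / compressed_size = 35032 / 21588.47 = 1.6227

Compression ratio = 1.6227


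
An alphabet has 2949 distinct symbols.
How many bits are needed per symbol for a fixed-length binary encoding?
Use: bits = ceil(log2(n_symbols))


log2(2949) = 11.526
Bracket: 2^11 = 2048 < 2949 <= 2^12 = 4096
So ceil(log2(2949)) = 12

bits = ceil(log2(2949)) = ceil(11.526) = 12 bits


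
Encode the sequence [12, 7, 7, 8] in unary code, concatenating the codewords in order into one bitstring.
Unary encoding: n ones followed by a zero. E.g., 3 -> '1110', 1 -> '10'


Encode each number as n ones followed by a terminating 0:
  12 -> 1111111111110 (13 bits)
  7 -> 11111110 (8 bits)
  7 -> 11111110 (8 bits)
  8 -> 111111110 (9 bits)
Total length = 13 + 8 + 8 + 9 = 38 bits.

Unary([12, 7, 7, 8]) = 11111111111101111111011111110111111110 (38 bits)


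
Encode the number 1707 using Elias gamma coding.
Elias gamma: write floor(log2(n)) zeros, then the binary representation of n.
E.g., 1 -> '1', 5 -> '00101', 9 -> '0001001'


num_bits = floor(log2(1707)) + 1 = 11
leading_zeros = num_bits - 1 = 10
binary(1707) = 11010101011

Elias gamma(1707) = '0000000000' + '11010101011' = 000000000011010101011 (21 bits)


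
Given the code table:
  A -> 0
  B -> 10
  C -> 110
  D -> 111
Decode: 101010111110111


Decoding:
10 -> B
10 -> B
10 -> B
111 -> D
110 -> C
111 -> D


Result: BBBDCD


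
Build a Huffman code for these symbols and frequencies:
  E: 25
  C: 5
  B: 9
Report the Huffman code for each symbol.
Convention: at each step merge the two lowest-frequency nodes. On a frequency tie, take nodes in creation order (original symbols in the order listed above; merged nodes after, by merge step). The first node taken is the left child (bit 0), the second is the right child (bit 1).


Huffman tree construction:
Step 1: Merge C(5) + B(9) = 14
Step 2: Merge (C+B)(14) + E(25) = 39
Read each symbol's code off the tree from the root (left child = 0, right child = 1).

Codes:
  E: 1 (length 1)
  C: 00 (length 2)
  B: 01 (length 2)
Average code length: 53/39 = 1.3590 bits/symbol


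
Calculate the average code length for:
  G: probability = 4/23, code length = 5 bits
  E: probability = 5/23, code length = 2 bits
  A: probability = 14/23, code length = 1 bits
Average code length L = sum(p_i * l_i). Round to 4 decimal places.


Weighted contributions p_i * l_i:
  G: (4/23) * 5 = 20/23
  E: (5/23) * 2 = 10/23
  A: (14/23) * 1 = 14/23
Sum = (20 + 10 + 14)/23 = 44/23

L = 44/23 = 1.9130 bits/symbol


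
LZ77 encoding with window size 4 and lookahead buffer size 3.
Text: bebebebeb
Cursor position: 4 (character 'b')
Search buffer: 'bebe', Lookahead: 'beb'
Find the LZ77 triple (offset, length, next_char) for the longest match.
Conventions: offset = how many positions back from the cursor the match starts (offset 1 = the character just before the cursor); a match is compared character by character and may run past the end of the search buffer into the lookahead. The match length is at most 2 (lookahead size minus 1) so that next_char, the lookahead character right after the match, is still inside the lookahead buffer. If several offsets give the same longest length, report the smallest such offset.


Try each offset into the search buffer:
  offset=1 (pos 3, char 'e'): match length 0
  offset=2 (pos 2, char 'b'): match length 2
  offset=3 (pos 1, char 'e'): match length 0
  offset=4 (pos 0, char 'b'): match length 2
Longest match has length 2, found at offsets 2, 4; take the smallest, offset 2.
next_char = character at position 4 + 2 = 6 -> 'b'

Best match: offset=2, length=2 (matching 'be' starting at position 2)
LZ77 triple: (2, 2, 'b')


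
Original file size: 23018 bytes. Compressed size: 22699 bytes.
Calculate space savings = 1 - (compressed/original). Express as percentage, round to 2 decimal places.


ratio = compressed/original = 22699/23018 = 0.986141
savings = 1 - ratio = 1 - 0.986141 = 0.013859
as a percentage: 0.013859 * 100 = 1.39%

Space savings = 1 - 22699/23018 = 1.39%


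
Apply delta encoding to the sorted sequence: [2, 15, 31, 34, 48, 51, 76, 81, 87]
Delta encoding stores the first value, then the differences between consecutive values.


First value: 2
Deltas:
  15 - 2 = 13
  31 - 15 = 16
  34 - 31 = 3
  48 - 34 = 14
  51 - 48 = 3
  76 - 51 = 25
  81 - 76 = 5
  87 - 81 = 6


Delta encoded: [2, 13, 16, 3, 14, 3, 25, 5, 6]


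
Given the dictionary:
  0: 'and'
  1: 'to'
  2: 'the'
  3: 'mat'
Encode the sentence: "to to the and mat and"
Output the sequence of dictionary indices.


Look up each word in the dictionary:
  'to' -> 1
  'to' -> 1
  'the' -> 2
  'and' -> 0
  'mat' -> 3
  'and' -> 0

Encoded: [1, 1, 2, 0, 3, 0]


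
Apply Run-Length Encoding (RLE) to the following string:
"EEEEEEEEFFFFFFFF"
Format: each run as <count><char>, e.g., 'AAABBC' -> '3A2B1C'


Scanning runs left to right:
  i=0: run of 'E' x 8 -> '8E'
  i=8: run of 'F' x 8 -> '8F'

RLE = 8E8F


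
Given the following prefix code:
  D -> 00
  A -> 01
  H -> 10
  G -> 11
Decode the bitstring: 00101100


Decoding step by step:
Bits 00 -> D
Bits 10 -> H
Bits 11 -> G
Bits 00 -> D


Decoded message: DHGD


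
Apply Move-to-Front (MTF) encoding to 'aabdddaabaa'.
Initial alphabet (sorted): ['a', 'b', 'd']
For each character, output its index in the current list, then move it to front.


MTF encoding:
'a': index 0 in ['a', 'b', 'd'] -> ['a', 'b', 'd']
'a': index 0 in ['a', 'b', 'd'] -> ['a', 'b', 'd']
'b': index 1 in ['a', 'b', 'd'] -> ['b', 'a', 'd']
'd': index 2 in ['b', 'a', 'd'] -> ['d', 'b', 'a']
'd': index 0 in ['d', 'b', 'a'] -> ['d', 'b', 'a']
'd': index 0 in ['d', 'b', 'a'] -> ['d', 'b', 'a']
'a': index 2 in ['d', 'b', 'a'] -> ['a', 'd', 'b']
'a': index 0 in ['a', 'd', 'b'] -> ['a', 'd', 'b']
'b': index 2 in ['a', 'd', 'b'] -> ['b', 'a', 'd']
'a': index 1 in ['b', 'a', 'd'] -> ['a', 'b', 'd']
'a': index 0 in ['a', 'b', 'd'] -> ['a', 'b', 'd']


Output: [0, 0, 1, 2, 0, 0, 2, 0, 2, 1, 0]


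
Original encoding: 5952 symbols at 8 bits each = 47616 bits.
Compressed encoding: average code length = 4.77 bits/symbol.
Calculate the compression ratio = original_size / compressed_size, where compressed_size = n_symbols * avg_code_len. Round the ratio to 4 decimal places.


original_size = n_symbols * orig_bits = 5952 * 8 = 47616 bits
compressed_size = n_symbols * avg_code_len = 5952 * 4.77 = 28391.04 bits
ratio = original_size / compressed_size = 47616 / 28391.04 = 1.6771

Compression ratio = 1.6771


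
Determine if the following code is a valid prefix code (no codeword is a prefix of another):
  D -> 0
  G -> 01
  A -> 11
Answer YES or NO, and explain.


Checking each pair (does one codeword prefix another?):
  D='0' vs G='01': prefix -- VIOLATION

NO -- this is NOT a valid prefix code. D (0) is a prefix of G (01).


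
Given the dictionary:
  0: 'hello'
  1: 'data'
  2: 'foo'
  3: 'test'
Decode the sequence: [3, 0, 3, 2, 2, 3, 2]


Look up each index in the dictionary:
  3 -> 'test'
  0 -> 'hello'
  3 -> 'test'
  2 -> 'foo'
  2 -> 'foo'
  3 -> 'test'
  2 -> 'foo'

Decoded: "test hello test foo foo test foo"


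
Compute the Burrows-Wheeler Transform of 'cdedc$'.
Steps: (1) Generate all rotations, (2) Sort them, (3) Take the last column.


Rotations (sorted):
  0: $cdedc -> last char: c
  1: c$cded -> last char: d
  2: cdedc$ -> last char: $
  3: dc$cde -> last char: e
  4: dedc$c -> last char: c
  5: edc$cd -> last char: d


BWT = cd$ecd


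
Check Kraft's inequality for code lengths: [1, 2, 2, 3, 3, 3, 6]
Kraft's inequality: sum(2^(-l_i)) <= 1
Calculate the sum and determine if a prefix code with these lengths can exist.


Sum = 2^(-1) + 2^(-2) + 2^(-2) + 2^(-3) + 2^(-3) + 2^(-3) + 2^(-6)
    = 0.5 + 0.25 + 0.25 + 0.125 + 0.125 + 0.125 + 0.015625
    = 89/64 = 1.390625
Since 1.390625 > 1, Kraft's inequality is NOT satisfied.
A prefix code with these lengths CANNOT exist.

Kraft sum = 1.390625. Not satisfied.


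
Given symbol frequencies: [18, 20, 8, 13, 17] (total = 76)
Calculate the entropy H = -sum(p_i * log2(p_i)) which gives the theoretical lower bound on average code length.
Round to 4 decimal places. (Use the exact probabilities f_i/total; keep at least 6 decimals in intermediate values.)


Per-symbol terms -p_i * log2(p_i) with p_i = f_i/76:
  p = 18/76 = 0.236842: log2(p) = -2.078003, -p*log2(p) = 0.492158
  p = 20/76 = 0.263158: log2(p) = -1.925999, -p*log2(p) = 0.506842
  p = 8/76 = 0.105263: log2(p) = -3.247928, -p*log2(p) = 0.341887
  p = 13/76 = 0.171053: log2(p) = -2.547488, -p*log2(p) = 0.435754
  p = 17/76 = 0.223684: log2(p) = -2.160465, -p*log2(p) = 0.483262
H = 0.492158 + 0.506842 + 0.341887 + 0.435754 + 0.483262 = 2.259903

H = 2.2599 bits/symbol


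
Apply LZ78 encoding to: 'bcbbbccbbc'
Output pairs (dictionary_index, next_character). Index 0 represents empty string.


LZ78 encoding steps:
Dictionary: {0: ''}
Step 1: w='' (idx 0), next='b' -> output (0, 'b'), add 'b' as idx 1
Step 2: w='' (idx 0), next='c' -> output (0, 'c'), add 'c' as idx 2
Step 3: w='b' (idx 1), next='b' -> output (1, 'b'), add 'bb' as idx 3
Step 4: w='b' (idx 1), next='c' -> output (1, 'c'), add 'bc' as idx 4
Step 5: w='c' (idx 2), next='b' -> output (2, 'b'), add 'cb' as idx 5
Step 6: w='bc' (idx 4), end of input -> output (4, '')


Encoded: [(0, 'b'), (0, 'c'), (1, 'b'), (1, 'c'), (2, 'b'), (4, '')]


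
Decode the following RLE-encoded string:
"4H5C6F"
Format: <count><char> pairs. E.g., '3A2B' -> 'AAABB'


Expanding each <count><char> pair:
  4H -> 'HHHH'
  5C -> 'CCCCC'
  6F -> 'FFFFFF'

Decoded = HHHHCCCCCFFFFFF


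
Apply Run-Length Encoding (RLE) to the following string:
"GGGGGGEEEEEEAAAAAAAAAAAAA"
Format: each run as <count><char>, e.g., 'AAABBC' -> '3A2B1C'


Scanning runs left to right:
  i=0: run of 'G' x 6 -> '6G'
  i=6: run of 'E' x 6 -> '6E'
  i=12: run of 'A' x 13 -> '13A'

RLE = 6G6E13A


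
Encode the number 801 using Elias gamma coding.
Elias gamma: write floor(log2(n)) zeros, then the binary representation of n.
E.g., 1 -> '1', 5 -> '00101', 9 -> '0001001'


num_bits = floor(log2(801)) + 1 = 10
leading_zeros = num_bits - 1 = 9
binary(801) = 1100100001

Elias gamma(801) = '000000000' + '1100100001' = 0000000001100100001 (19 bits)


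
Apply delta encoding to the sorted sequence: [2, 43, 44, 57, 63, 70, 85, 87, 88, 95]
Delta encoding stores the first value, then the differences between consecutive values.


First value: 2
Deltas:
  43 - 2 = 41
  44 - 43 = 1
  57 - 44 = 13
  63 - 57 = 6
  70 - 63 = 7
  85 - 70 = 15
  87 - 85 = 2
  88 - 87 = 1
  95 - 88 = 7


Delta encoded: [2, 41, 1, 13, 6, 7, 15, 2, 1, 7]


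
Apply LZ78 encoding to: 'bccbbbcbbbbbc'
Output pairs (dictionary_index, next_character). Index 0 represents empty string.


LZ78 encoding steps:
Dictionary: {0: ''}
Step 1: w='' (idx 0), next='b' -> output (0, 'b'), add 'b' as idx 1
Step 2: w='' (idx 0), next='c' -> output (0, 'c'), add 'c' as idx 2
Step 3: w='c' (idx 2), next='b' -> output (2, 'b'), add 'cb' as idx 3
Step 4: w='b' (idx 1), next='b' -> output (1, 'b'), add 'bb' as idx 4
Step 5: w='cb' (idx 3), next='b' -> output (3, 'b'), add 'cbb' as idx 5
Step 6: w='bb' (idx 4), next='b' -> output (4, 'b'), add 'bbb' as idx 6
Step 7: w='c' (idx 2), end of input -> output (2, '')


Encoded: [(0, 'b'), (0, 'c'), (2, 'b'), (1, 'b'), (3, 'b'), (4, 'b'), (2, '')]


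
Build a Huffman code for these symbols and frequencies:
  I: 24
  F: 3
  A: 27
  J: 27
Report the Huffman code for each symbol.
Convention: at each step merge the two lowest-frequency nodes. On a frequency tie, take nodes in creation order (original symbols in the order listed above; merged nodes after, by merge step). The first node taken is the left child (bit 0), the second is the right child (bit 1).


Huffman tree construction:
Step 1: Merge F(3) + I(24) = 27
Step 2: Merge A(27) + J(27) = 54
Step 3: Merge (F+I)(27) + (A+J)(54) = 81
Read each symbol's code off the tree from the root (left child = 0, right child = 1).

Codes:
  I: 01 (length 2)
  F: 00 (length 2)
  A: 10 (length 2)
  J: 11 (length 2)
Average code length: 162/81 = 2.0000 bits/symbol


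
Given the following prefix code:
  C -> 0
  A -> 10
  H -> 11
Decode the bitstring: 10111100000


Decoding step by step:
Bits 10 -> A
Bits 11 -> H
Bits 11 -> H
Bits 0 -> C
Bits 0 -> C
Bits 0 -> C
Bits 0 -> C
Bits 0 -> C


Decoded message: AHHCCCCC


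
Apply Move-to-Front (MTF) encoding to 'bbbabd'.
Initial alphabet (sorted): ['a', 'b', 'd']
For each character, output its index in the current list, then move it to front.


MTF encoding:
'b': index 1 in ['a', 'b', 'd'] -> ['b', 'a', 'd']
'b': index 0 in ['b', 'a', 'd'] -> ['b', 'a', 'd']
'b': index 0 in ['b', 'a', 'd'] -> ['b', 'a', 'd']
'a': index 1 in ['b', 'a', 'd'] -> ['a', 'b', 'd']
'b': index 1 in ['a', 'b', 'd'] -> ['b', 'a', 'd']
'd': index 2 in ['b', 'a', 'd'] -> ['d', 'b', 'a']


Output: [1, 0, 0, 1, 1, 2]


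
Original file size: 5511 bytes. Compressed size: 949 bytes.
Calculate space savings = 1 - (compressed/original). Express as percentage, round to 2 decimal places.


ratio = compressed/original = 949/5511 = 0.172201
savings = 1 - ratio = 1 - 0.172201 = 0.827799
as a percentage: 0.827799 * 100 = 82.78%

Space savings = 1 - 949/5511 = 82.78%


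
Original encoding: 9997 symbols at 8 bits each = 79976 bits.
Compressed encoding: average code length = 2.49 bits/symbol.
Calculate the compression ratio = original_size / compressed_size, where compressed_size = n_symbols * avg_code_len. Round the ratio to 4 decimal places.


original_size = n_symbols * orig_bits = 9997 * 8 = 79976 bits
compressed_size = n_symbols * avg_code_len = 9997 * 2.49 = 24892.53 bits
ratio = original_size / compressed_size = 79976 / 24892.53 = 3.2129

Compression ratio = 3.2129


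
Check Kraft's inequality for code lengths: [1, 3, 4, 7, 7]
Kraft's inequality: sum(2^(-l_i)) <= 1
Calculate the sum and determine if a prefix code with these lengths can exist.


Sum = 2^(-1) + 2^(-3) + 2^(-4) + 2^(-7) + 2^(-7)
    = 0.5 + 0.125 + 0.0625 + 0.0078125 + 0.0078125
    = 90/128 = 0.703125
Since 0.703125 <= 1, Kraft's inequality IS satisfied.
A prefix code with these lengths CAN exist.

Kraft sum = 0.703125. Satisfied.


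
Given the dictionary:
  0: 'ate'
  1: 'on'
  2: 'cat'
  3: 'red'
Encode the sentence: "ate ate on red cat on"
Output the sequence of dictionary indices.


Look up each word in the dictionary:
  'ate' -> 0
  'ate' -> 0
  'on' -> 1
  'red' -> 3
  'cat' -> 2
  'on' -> 1

Encoded: [0, 0, 1, 3, 2, 1]


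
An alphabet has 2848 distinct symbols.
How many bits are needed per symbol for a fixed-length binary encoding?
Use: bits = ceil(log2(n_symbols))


log2(2848) = 11.4757
Bracket: 2^11 = 2048 < 2848 <= 2^12 = 4096
So ceil(log2(2848)) = 12

bits = ceil(log2(2848)) = ceil(11.4757) = 12 bits


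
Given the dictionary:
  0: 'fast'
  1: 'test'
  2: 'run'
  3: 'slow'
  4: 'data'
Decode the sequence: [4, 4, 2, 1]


Look up each index in the dictionary:
  4 -> 'data'
  4 -> 'data'
  2 -> 'run'
  1 -> 'test'

Decoded: "data data run test"


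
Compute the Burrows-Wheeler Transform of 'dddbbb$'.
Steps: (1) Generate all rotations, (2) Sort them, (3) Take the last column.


Rotations (sorted):
  0: $dddbbb -> last char: b
  1: b$dddbb -> last char: b
  2: bb$dddb -> last char: b
  3: bbb$ddd -> last char: d
  4: dbbb$dd -> last char: d
  5: ddbbb$d -> last char: d
  6: dddbbb$ -> last char: $


BWT = bbbddd$


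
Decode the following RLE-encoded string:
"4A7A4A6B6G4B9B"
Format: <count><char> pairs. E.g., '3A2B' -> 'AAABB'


Expanding each <count><char> pair:
  4A -> 'AAAA'
  7A -> 'AAAAAAA'
  4A -> 'AAAA'
  6B -> 'BBBBBB'
  6G -> 'GGGGGG'
  4B -> 'BBBB'
  9B -> 'BBBBBBBBB'

Decoded = AAAAAAAAAAAAAAABBBBBBGGGGGGBBBBBBBBBBBBB


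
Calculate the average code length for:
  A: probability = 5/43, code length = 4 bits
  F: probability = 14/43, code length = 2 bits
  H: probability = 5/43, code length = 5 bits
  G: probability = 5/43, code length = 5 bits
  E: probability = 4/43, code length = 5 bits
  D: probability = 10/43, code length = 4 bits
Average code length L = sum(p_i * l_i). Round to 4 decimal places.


Weighted contributions p_i * l_i:
  A: (5/43) * 4 = 20/43
  F: (14/43) * 2 = 28/43
  H: (5/43) * 5 = 25/43
  G: (5/43) * 5 = 25/43
  E: (4/43) * 5 = 20/43
  D: (10/43) * 4 = 40/43
Sum = (20 + 28 + 25 + 25 + 20 + 40)/43 = 158/43

L = 158/43 = 3.6744 bits/symbol


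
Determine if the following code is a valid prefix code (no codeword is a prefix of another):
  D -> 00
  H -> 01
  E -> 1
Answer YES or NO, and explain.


Checking each pair (does one codeword prefix another?):
  D='00' vs H='01': no prefix
  D='00' vs E='1': no prefix
  H='01' vs D='00': no prefix
  H='01' vs E='1': no prefix
  E='1' vs D='00': no prefix
  E='1' vs H='01': no prefix
No violation found over all pairs.

YES -- this is a valid prefix code. No codeword is a prefix of any other codeword.


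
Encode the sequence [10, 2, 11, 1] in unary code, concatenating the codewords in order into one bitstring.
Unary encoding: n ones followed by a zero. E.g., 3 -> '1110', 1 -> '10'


Encode each number as n ones followed by a terminating 0:
  10 -> 11111111110 (11 bits)
  2 -> 110 (3 bits)
  11 -> 111111111110 (12 bits)
  1 -> 10 (2 bits)
Total length = 11 + 3 + 12 + 2 = 28 bits.

Unary([10, 2, 11, 1]) = 1111111111011011111111111010 (28 bits)


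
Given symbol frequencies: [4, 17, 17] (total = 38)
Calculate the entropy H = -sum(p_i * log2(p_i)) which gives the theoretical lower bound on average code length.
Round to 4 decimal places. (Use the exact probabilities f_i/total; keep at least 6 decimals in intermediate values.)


Per-symbol terms -p_i * log2(p_i) with p_i = f_i/38:
  p = 4/38 = 0.105263: log2(p) = -3.247928, -p*log2(p) = 0.341887
  p = 17/38 = 0.447368: log2(p) = -1.160465, -p*log2(p) = 0.519155
  p = 17/38 = 0.447368: log2(p) = -1.160465, -p*log2(p) = 0.519155
H = 0.341887 + 0.519155 + 0.519155 = 1.380197

H = 1.3802 bits/symbol


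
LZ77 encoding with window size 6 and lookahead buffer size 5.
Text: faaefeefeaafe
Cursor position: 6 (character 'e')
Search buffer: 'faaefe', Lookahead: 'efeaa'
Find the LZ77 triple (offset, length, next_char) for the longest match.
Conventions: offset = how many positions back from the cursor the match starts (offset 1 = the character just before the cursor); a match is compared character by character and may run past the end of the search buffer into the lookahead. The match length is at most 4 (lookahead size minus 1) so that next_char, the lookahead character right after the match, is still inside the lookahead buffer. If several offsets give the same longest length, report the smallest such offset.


Try each offset into the search buffer:
  offset=1 (pos 5, char 'e'): match length 1
  offset=2 (pos 4, char 'f'): match length 0
  offset=3 (pos 3, char 'e'): match length 3
  offset=4 (pos 2, char 'a'): match length 0
  offset=5 (pos 1, char 'a'): match length 0
  offset=6 (pos 0, char 'f'): match length 0
Longest match has length 3 at offset 3.
next_char = character at position 6 + 3 = 9 -> 'a'

Best match: offset=3, length=3 (matching 'efe' starting at position 3)
LZ77 triple: (3, 3, 'a')


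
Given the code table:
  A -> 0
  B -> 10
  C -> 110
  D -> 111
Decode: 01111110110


Decoding:
0 -> A
111 -> D
111 -> D
0 -> A
110 -> C


Result: ADDAC


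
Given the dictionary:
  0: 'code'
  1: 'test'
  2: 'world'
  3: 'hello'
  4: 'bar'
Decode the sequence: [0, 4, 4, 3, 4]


Look up each index in the dictionary:
  0 -> 'code'
  4 -> 'bar'
  4 -> 'bar'
  3 -> 'hello'
  4 -> 'bar'

Decoded: "code bar bar hello bar"


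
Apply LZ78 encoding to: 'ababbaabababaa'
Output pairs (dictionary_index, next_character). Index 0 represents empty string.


LZ78 encoding steps:
Dictionary: {0: ''}
Step 1: w='' (idx 0), next='a' -> output (0, 'a'), add 'a' as idx 1
Step 2: w='' (idx 0), next='b' -> output (0, 'b'), add 'b' as idx 2
Step 3: w='a' (idx 1), next='b' -> output (1, 'b'), add 'ab' as idx 3
Step 4: w='b' (idx 2), next='a' -> output (2, 'a'), add 'ba' as idx 4
Step 5: w='ab' (idx 3), next='a' -> output (3, 'a'), add 'aba' as idx 5
Step 6: w='ba' (idx 4), next='b' -> output (4, 'b'), add 'bab' as idx 6
Step 7: w='a' (idx 1), next='a' -> output (1, 'a'), add 'aa' as idx 7


Encoded: [(0, 'a'), (0, 'b'), (1, 'b'), (2, 'a'), (3, 'a'), (4, 'b'), (1, 'a')]
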